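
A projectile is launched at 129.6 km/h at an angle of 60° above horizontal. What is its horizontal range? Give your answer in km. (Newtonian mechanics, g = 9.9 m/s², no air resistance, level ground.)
R = v₀² sin(2θ) / g (with unit conversion) = 0.1134 km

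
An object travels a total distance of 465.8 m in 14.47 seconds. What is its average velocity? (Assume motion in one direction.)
v_avg = Δd / Δt = 465.8 / 14.47 = 32.19 m/s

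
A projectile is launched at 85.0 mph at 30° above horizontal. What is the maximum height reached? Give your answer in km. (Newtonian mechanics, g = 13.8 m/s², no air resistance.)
H = v₀²sin²(θ)/(2g) (with unit conversion) = 0.01308 km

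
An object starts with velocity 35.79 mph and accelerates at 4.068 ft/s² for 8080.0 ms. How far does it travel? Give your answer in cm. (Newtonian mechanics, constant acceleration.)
d = v₀t + ½at² (with unit conversion) = 16980.0 cm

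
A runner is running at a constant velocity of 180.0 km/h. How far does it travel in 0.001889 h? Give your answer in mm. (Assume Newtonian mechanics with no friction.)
d = vt (with unit conversion) = 340000.0 mm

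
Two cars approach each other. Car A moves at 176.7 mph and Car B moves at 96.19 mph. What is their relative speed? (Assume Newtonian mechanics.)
v_rel = v_A + v_B = 176.7 + 96.19 = 272.9 mph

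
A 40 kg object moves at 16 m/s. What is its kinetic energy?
KE = ½mv² = ½×40×16² = 5120.0 J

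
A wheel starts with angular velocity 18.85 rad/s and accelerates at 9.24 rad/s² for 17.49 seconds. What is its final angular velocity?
ω = ω₀ + αt = 18.85 + 9.24 × 17.49 = 180.46 rad/s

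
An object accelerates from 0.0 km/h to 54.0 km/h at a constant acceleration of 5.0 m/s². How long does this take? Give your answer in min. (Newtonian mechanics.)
t = (v - v₀)/a (with unit conversion) = 0.05 min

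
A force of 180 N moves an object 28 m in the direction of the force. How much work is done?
W = Fd = 180×28 = 5040.0 J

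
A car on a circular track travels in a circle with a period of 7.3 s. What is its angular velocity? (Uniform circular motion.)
ω = 2π/T = 2π/7.3 = 0.8607 rad/s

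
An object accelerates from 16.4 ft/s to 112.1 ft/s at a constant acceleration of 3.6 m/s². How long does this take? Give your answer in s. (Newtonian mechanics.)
t = (v - v₀)/a (with unit conversion) = 8.103 s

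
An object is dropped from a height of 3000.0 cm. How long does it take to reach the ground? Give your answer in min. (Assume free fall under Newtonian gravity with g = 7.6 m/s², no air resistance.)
t = √(2h/g) (with unit conversion) = 0.04683 min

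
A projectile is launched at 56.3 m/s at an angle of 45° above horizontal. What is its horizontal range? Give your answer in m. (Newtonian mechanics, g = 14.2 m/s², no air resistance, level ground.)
R = v₀² sin(2θ) / g = 223.2 m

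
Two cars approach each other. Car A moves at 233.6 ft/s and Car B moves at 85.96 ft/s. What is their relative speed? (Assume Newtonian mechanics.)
v_rel = v_A + v_B = 233.6 + 85.96 = 319.6 ft/s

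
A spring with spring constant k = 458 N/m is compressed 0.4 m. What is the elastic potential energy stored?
PE = ½kx² = ½×458×0.4² = 36.64 J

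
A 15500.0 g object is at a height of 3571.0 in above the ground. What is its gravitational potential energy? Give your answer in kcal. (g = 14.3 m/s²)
PE = mgh = 15.5 kg × 14.3 m/s² × 90.7 m = 2.01e+04 J = 4.805 kcal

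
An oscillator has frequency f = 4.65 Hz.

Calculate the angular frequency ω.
ω = 2πf = 2π×4.65 = 29.22 rad/s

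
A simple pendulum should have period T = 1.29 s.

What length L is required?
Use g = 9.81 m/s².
T = 2π√(L/g) → L = g(T/2π)² = 9.81×(1.29/2π)² = 0.4135 m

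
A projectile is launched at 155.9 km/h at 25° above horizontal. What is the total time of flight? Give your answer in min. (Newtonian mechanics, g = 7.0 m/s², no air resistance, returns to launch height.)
T = 2v₀sin(θ)/g (with unit conversion) = 0.08715 min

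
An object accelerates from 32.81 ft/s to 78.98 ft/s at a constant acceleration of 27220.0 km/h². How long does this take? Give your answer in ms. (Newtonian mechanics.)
t = (v - v₀)/a (with unit conversion) = 6700.0 ms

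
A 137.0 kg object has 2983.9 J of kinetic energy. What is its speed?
KE = ½mv² → v = √(2KE/m) = √(2×2983.9/137.0) = 6.6 m/s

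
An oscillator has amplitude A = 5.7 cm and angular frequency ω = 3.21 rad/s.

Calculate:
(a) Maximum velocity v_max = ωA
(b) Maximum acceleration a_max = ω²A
v_max = ωA = 3.21×0.057 = 0.183 m/s
a_max = ω²A = 3.21²×0.057 = 0.5873 m/s²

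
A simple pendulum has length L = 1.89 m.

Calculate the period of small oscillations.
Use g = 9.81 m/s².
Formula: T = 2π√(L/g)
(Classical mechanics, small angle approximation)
T = 2π√(L/g) = 2π√(1.89/9.81) = 2.758 s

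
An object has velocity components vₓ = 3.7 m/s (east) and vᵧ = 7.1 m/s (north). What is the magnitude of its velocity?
|v| = √(vₓ² + vᵧ²) = √(3.7² + 7.1²) = √(64.1) = 8.01 m/s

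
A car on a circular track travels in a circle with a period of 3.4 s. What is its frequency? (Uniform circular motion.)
f = 1/T = 1/3.4 = 0.2941 Hz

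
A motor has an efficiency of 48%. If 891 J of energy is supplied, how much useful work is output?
W_out = η × W_in = 0.48 × 891 = 427.68 J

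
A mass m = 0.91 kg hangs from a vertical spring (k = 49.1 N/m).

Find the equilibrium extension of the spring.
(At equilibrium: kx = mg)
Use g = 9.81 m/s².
x_eq = mg/k = 0.91×9.81/49.1 = 0.1818 m = 18.18 cm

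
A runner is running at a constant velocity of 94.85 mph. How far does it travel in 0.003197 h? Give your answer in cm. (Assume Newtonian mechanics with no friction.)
d = vt (with unit conversion) = 48800.0 cm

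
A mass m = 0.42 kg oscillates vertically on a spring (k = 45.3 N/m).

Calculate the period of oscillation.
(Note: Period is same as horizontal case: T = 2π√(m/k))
T = 2π√(m/k) = 2π√(0.42/45.3) = 0.605 s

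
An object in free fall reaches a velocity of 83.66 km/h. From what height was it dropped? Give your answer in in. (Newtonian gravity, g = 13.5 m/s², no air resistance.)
h = v²/(2g) (with unit conversion) = 787.5 in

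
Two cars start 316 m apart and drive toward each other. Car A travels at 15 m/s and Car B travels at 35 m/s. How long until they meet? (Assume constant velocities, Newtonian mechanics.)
Combined speed: v_combined = 15 + 35 = 50 m/s
Time to meet: t = d/50 = 316/50 = 6.32 s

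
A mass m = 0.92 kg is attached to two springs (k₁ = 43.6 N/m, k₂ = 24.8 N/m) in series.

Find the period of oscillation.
k_eq = k₁k₂/(k₁+k₂) = 15.81 N/m
T = 2π√(m/k_eq) = 2π√(0.92/15.81) = 1.516 s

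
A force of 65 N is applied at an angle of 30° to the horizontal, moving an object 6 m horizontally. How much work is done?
W = Fd cosθ = 65×6×cos(30°) = 337.75 J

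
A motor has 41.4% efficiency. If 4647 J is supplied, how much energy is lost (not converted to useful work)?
W_out = η × W_in = 0.414×4647 = 1923.9 J
W_lost = W_in − W_out = 4647 − 1923.9 = 2723.1 J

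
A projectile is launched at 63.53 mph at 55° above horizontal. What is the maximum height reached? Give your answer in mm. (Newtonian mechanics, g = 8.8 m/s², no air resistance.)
H = v₀²sin²(θ)/(2g) (with unit conversion) = 30750.0 mm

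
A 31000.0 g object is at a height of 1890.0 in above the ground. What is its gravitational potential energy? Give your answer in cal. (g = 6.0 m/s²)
PE = mgh = 31 kg × 6.0 m/s² × 48.01 m = 8929 J = 2134.0 cal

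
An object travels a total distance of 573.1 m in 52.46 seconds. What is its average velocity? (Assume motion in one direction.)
v_avg = Δd / Δt = 573.1 / 52.46 = 10.92 m/s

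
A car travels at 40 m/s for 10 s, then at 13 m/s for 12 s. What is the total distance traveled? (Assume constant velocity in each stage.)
d₁ = v₁t₁ = 40 × 10 = 400 m
d₂ = v₂t₂ = 13 × 12 = 156 m
d_total = 400 + 156 = 556 m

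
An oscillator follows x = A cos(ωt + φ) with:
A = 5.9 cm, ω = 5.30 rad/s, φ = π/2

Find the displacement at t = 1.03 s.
x = A cos(ωt + φ) = 5.9×cos(5.3×1.03 + π/2) = 4.331 cm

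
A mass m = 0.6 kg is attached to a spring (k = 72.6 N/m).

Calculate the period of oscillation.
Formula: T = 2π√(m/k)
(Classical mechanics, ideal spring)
T = 2π√(m/k) = 2π√(0.6/72.6) = 0.5712 s; f = 1/T = 1.751 Hz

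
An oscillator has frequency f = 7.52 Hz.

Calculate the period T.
T = 1/f = 1/7.52 = 0.133 s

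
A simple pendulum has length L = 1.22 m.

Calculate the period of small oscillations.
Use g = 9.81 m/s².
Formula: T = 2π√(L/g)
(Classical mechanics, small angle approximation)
T = 2π√(L/g) = 2π√(1.22/9.81) = 2.216 s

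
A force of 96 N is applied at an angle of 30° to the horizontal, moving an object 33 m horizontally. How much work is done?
W = Fd cosθ = 96×33×cos(30°) = 2743.6 J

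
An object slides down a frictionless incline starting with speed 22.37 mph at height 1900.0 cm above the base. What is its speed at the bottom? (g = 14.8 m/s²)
½mv₀² + mgh = ½mv² → v = √(v₀² + 2gh) = √(10² + 2×14.8×19) = 25.74 m/s = 57.57 mph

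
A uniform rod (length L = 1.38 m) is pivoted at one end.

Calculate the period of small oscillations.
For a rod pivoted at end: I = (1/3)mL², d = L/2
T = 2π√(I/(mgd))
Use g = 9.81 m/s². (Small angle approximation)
I/m = (1/3)L² = 0.6348 m²; d = L/2 = 0.69 m
T = 2π√(I/(mgd)) = 2π√(0.6348/(9.81×0.69)) = 1.924 s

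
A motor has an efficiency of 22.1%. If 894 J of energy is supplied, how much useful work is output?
W_out = η × W_in = 0.221 × 894 = 197.57 J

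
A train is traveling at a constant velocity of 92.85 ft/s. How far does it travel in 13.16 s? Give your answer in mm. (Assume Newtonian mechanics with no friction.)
d = vt (with unit conversion) = 372400.0 mm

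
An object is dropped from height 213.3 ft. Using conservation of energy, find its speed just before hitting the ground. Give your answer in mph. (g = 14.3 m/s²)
mgh = ½mv² → v = √(2gh) = √(2×14.3×65.01) = 43.12 m/s = 96.46 mph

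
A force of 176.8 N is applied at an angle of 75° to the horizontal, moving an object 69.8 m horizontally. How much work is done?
W = Fd cosθ = 176.8×69.8×cos(75°) = 3194.0 J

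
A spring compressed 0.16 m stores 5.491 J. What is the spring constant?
PE = ½kx² → k = 2PE/x² = 2×5.491/0.16² = 429.0 N/m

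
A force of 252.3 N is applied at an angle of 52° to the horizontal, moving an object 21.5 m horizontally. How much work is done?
W = Fd cosθ = 252.3×21.5×cos(52°) = 3339.6 J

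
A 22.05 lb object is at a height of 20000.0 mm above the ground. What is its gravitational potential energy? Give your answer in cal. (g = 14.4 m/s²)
PE = mgh = 10 kg × 14.4 m/s² × 20 m = 2880 J = 688.5 cal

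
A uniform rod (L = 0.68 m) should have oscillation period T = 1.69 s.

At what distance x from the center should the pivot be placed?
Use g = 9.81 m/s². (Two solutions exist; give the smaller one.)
T = 2π√((L²/12 + x²)/(gx)). Let c = T²g/(4π²) = 0.7097.
x² − cx + L²/12 = 0 → x = (c − √(c² − L²/3))/2 = 0.05924 m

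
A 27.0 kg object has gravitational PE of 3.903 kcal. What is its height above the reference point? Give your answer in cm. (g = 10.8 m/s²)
PE = mgh → h = PE/(mg) = 1.633e+04 J / (27 kg × 10.8 m/s²) = 56 m = 5600.0 cm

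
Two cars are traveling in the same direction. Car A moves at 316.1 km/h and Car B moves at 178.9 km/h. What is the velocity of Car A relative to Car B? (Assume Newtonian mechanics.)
v_rel = v_A - v_B = 316.1 - 178.9 = 137.2 km/h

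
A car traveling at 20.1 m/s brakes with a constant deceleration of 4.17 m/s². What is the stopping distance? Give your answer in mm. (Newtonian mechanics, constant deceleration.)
d = v₀² / (2a) (with unit conversion) = 48440.0 mm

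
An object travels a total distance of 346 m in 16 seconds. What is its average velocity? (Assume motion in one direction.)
v_avg = Δd / Δt = 346 / 16 = 21.62 m/s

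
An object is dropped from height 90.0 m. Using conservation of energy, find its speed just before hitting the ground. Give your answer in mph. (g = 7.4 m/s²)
mgh = ½mv² → v = √(2gh) = √(2×7.4×90) = 36.5 m/s = 81.64 mph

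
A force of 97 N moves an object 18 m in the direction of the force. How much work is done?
W = Fd = 97×18 = 1746.0 J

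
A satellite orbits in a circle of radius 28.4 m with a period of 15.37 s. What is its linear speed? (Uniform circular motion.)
v = 2πr/T = 2π×28.4/15.37 = 11.61 m/s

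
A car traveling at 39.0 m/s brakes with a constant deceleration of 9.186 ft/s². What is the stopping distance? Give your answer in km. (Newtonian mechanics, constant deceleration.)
d = v₀² / (2a) (with unit conversion) = 0.2716 km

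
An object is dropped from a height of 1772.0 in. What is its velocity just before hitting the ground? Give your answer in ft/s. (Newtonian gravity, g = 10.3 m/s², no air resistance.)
v = √(2gh) (with unit conversion) = 99.9 ft/s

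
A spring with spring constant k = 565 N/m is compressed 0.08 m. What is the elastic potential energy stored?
PE = ½kx² = ½×565×0.08² = 1.808 J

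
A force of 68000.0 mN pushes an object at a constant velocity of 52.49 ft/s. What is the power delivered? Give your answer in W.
P = Fv = 68 N × 16 m/s = 1088 W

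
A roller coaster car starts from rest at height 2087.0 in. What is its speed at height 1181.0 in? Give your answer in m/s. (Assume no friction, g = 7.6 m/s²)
mgh₁ = ½mv₂² + mgh₂ → v₂ = √(2g(h₁−h₂)) = √(2×7.6×(53.01−30)) = 18.7 m/s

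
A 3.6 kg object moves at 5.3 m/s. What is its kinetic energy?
KE = ½mv² = ½×3.6×5.3² = 50.562 J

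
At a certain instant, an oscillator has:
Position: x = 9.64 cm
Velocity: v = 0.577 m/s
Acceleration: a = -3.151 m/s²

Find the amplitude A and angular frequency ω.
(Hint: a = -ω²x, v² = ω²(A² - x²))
a = −ω²x → ω = √(|a|/x) = √(3.151/0.0964) = 5.717 rad/s
v² = ω²(A² − x²) → A = √(x² + v²/ω²) = √(0.0964² + 0.577²/5.717²) = 0.1396 m = 13.96 cm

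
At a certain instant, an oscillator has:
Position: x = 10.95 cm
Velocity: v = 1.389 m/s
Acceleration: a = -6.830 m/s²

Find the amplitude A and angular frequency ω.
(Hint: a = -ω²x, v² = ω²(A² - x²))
a = −ω²x → ω = √(|a|/x) = √(6.83/0.1095) = 7.898 rad/s
v² = ω²(A² − x²) → A = √(x² + v²/ω²) = √(0.1095² + 1.389²/7.898²) = 0.2072 m = 20.72 cm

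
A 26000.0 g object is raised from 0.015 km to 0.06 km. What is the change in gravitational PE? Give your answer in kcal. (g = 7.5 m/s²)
ΔPE = mg(h₂ − h₁) = 26 kg × 7.5 m/s² × (60 − 15) m = 8775 J = 2.097 kcal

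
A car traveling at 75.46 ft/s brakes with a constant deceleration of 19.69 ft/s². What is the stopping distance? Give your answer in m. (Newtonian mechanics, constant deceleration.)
d = v₀² / (2a) (with unit conversion) = 44.07 m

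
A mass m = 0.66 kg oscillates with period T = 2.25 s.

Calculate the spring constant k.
T = 2π√(m/k) → k = m(2π/T)² = 0.66×(2π/2.25)² = 5.147 N/m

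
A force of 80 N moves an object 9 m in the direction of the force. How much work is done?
W = Fd = 80×9 = 720.0 J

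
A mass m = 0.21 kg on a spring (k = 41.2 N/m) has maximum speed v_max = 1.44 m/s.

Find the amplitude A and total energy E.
½mv²_max = ½kA² → A = v_max√(m/k) = 1.44×√(0.21/41.2) = 0.1028 m = 10.28 cm
E = ½mv²_max = ½×0.21×1.44² = 0.2177 J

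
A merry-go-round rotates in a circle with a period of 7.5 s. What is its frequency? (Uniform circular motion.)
f = 1/T = 1/7.5 = 0.1333 Hz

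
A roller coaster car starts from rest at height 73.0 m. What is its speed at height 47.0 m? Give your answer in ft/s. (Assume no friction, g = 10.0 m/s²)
mgh₁ = ½mv₂² + mgh₂ → v₂ = √(2g(h₁−h₂)) = √(2×10.0×(73−47)) = 22.8 m/s = 74.81 ft/s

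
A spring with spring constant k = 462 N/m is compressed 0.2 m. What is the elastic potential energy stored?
PE = ½kx² = ½×462×0.2² = 9.24 J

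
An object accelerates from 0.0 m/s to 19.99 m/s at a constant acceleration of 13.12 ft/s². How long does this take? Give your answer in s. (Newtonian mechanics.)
t = (v - v₀)/a (with unit conversion) = 4.999 s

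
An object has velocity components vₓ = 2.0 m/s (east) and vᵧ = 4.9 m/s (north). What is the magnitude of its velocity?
|v| = √(vₓ² + vᵧ²) = √(2.0² + 4.9²) = √(28.01) = 5.29 m/s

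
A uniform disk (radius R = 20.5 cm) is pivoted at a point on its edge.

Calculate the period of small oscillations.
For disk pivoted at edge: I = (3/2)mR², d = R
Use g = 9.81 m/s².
I/m = (3/2)R² = 0.06304 m²; d = R = 0.205 m
T = 2π√((3/2)R²/(gR)) = 2π√(3R/(2g)) = 1.112 s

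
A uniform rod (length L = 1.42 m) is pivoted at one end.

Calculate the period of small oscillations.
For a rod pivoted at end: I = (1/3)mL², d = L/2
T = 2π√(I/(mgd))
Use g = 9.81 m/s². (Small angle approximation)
I/m = (1/3)L² = 0.6721 m²; d = L/2 = 0.71 m
T = 2π√(I/(mgd)) = 2π√(0.6721/(9.81×0.71)) = 1.952 s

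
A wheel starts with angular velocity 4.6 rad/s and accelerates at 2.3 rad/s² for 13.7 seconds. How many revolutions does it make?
θ = ω₀t + ½αt² = 4.6×13.7 + ½×2.3×13.7² = 278.86 rad
Revolutions = θ/(2π) = 278.86/(2π) = 44.38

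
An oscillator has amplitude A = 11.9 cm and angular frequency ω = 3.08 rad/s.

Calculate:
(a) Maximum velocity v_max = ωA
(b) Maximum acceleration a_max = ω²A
v_max = ωA = 3.08×0.119 = 0.3665 m/s
a_max = ω²A = 3.08²×0.119 = 1.129 m/s²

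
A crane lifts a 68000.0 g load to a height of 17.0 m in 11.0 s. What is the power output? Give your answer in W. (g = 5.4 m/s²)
W = mgh = 68×5.4×17 = 6242 J
P = W/t = 6242/11 = 567.5 W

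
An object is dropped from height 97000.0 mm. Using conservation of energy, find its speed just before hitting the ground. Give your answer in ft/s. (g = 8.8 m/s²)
mgh = ½mv² → v = √(2gh) = √(2×8.8×97) = 41.32 m/s = 135.6 ft/s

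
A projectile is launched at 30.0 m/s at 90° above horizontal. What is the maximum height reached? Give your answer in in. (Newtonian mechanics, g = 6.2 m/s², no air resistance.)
H = v₀²sin²(θ)/(2g) (with unit conversion) = 2858.0 in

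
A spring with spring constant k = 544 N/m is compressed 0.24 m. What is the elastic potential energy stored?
PE = ½kx² = ½×544×0.24² = 15.67 J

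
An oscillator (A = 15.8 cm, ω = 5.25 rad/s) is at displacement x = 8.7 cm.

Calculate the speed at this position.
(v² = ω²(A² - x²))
v = ω√(A² − x²) = 5.25×√(0.158² − 0.087²) = 0.6924 m/s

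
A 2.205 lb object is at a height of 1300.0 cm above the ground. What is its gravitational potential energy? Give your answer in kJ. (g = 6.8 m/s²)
PE = mgh = 1 kg × 6.8 m/s² × 13 m = 88.42 J = 0.08842 kJ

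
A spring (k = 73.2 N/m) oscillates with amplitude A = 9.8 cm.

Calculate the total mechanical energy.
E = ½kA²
E = ½kA² = ½×73.2×(0.098)² = 0.3515 J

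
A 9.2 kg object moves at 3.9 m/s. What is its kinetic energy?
KE = ½mv² = ½×9.2×3.9² = 69.966 J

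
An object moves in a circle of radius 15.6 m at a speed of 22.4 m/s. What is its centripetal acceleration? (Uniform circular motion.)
a_c = v²/r = 22.4²/15.6 = 501.76/15.6 = 32.16 m/s²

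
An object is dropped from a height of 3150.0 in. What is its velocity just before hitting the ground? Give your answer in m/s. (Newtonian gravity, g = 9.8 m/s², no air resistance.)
v = √(2gh) (with unit conversion) = 39.6 m/s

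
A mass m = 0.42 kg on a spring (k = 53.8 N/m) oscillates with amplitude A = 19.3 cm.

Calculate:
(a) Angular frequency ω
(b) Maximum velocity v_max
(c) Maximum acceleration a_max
ω = √(k/m) = √(53.8/0.42) = 11.32 rad/s
v_max = ωA = 11.32×0.193 = 2.184 m/s
a_max = ω²A = 11.32²×0.193 = 24.72 m/s²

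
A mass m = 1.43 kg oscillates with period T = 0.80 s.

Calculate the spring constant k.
T = 2π√(m/k) → k = m(2π/T)² = 1.43×(2π/0.8)² = 88.21 N/m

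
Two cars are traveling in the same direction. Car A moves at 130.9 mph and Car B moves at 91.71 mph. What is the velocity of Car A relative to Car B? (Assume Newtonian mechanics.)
v_rel = v_A - v_B = 130.9 - 91.71 = 39.19 mph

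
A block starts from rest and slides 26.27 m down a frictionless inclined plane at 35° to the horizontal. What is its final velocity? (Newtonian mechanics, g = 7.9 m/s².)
a = g sin(θ) = 7.9 × sin(35°) = 4.53 m/s²
v = √(2ad) = √(2 × 4.53 × 26.27) = 15.43 m/s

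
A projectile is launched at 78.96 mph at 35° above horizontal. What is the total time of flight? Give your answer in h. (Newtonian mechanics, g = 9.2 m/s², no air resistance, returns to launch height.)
T = 2v₀sin(θ)/g (with unit conversion) = 0.001223 h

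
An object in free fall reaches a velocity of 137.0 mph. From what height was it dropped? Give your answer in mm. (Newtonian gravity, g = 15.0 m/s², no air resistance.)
h = v²/(2g) (with unit conversion) = 125000.0 mm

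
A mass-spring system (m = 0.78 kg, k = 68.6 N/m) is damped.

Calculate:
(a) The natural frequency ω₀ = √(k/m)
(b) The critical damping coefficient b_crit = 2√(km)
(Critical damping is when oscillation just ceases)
ω₀ = √(k/m) = √(68.6/0.78) = 9.378 rad/s
b_crit = 2√(km) = 2√(68.6×0.78) = 14.63 kg/s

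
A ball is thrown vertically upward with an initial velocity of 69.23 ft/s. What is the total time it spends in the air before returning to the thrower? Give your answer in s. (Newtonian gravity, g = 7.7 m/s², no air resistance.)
t_total = 2v₀/g (with unit conversion) = 5.481 s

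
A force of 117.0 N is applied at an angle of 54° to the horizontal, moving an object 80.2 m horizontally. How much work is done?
W = Fd cosθ = 117.0×80.2×cos(54°) = 5515.4 J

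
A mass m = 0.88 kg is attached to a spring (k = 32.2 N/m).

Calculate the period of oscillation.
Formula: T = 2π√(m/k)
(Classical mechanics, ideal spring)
T = 2π√(m/k) = 2π√(0.88/32.2) = 1.039 s; f = 1/T = 0.9627 Hz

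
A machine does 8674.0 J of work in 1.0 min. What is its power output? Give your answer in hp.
P = W/t = 8674 J / 60 s = 144.6 W = 0.1939 hp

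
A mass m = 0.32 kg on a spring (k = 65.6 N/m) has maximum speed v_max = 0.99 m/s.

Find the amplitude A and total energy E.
½mv²_max = ½kA² → A = v_max√(m/k) = 0.99×√(0.32/65.6) = 0.06914 m = 6.914 cm
E = ½mv²_max = ½×0.32×0.99² = 0.1568 J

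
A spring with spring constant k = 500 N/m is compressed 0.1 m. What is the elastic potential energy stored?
PE = ½kx² = ½×500×0.1² = 2.5 J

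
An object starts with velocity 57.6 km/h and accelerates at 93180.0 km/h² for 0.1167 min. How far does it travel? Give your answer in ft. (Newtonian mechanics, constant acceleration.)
d = v₀t + ½at² (with unit conversion) = 945.8 ft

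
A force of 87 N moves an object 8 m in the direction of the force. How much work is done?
W = Fd = 87×8 = 696.0 J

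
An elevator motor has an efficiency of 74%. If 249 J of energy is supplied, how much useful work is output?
W_out = η × W_in = 0.74 × 249 = 184.26 J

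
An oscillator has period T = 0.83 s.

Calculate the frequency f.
f = 1/T = 1/0.83 = 1.205 Hz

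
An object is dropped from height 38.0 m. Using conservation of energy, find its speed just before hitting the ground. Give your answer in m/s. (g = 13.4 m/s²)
mgh = ½mv² → v = √(2gh) = √(2×13.4×38) = 31.91 m/s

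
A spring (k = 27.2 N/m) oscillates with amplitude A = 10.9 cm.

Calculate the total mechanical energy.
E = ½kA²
E = ½kA² = ½×27.2×(0.109)² = 0.1616 J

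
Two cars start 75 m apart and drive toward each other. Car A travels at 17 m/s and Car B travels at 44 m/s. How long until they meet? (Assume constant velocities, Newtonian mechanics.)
Combined speed: v_combined = 17 + 44 = 61 m/s
Time to meet: t = d/61 = 75/61 = 1.23 s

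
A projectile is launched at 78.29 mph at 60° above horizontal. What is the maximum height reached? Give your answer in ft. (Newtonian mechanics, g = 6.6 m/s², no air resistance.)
H = v₀²sin²(θ)/(2g) (with unit conversion) = 228.3 ft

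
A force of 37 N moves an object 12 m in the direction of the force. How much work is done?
W = Fd = 37×12 = 444.0 J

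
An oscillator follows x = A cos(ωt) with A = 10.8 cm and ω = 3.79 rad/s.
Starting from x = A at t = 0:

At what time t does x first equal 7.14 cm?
cos(ωt) = x/A = 7.14/10.8 = 0.6611
ωt = arccos(0.6611) = 0.8485 rad
t = 0.8485/3.79 = 0.2239 s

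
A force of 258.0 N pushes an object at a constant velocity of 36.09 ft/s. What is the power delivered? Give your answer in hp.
P = Fv = 258 N × 11 m/s = 2838 W = 3.806 hp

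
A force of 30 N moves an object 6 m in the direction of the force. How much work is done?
W = Fd = 30×6 = 180.0 J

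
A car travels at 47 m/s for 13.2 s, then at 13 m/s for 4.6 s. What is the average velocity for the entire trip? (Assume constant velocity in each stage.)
d₁ = v₁t₁ = 47 × 13.2 = 620.4 m
d₂ = v₂t₂ = 13 × 4.6 = 59.8 m
d_total = 680.2 m, t_total = 17.8 s
v_avg = d_total/t_total = 680.2/17.8 = 38.21 m/s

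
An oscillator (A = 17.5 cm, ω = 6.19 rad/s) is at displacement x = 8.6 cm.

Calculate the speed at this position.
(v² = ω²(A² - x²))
v = ω√(A² − x²) = 6.19×√(0.175² − 0.086²) = 0.9434 m/s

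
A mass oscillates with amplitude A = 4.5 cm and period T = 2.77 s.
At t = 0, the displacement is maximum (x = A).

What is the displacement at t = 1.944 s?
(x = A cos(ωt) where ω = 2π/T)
ω = 2π/T = 2π/2.77 = 2.268 rad/s
x = A cos(ωt) = 4.5×cos(2.268×1.944) = -1.342 cm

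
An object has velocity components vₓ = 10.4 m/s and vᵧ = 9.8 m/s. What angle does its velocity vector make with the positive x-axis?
θ = arctan(vᵧ/vₓ) = arctan(9.8/10.4) = 43.3°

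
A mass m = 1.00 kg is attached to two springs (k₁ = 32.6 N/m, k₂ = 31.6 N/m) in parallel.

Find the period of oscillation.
k_eq = k₁+k₂ = 64.2 N/m
T = 2π√(m/k_eq) = 2π√(1.0/64.2) = 0.7842 s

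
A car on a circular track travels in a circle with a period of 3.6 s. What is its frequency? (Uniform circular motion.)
f = 1/T = 1/3.6 = 0.2778 Hz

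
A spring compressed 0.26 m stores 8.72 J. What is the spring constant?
PE = ½kx² → k = 2PE/x² = 2×8.72/0.26² = 258.0 N/m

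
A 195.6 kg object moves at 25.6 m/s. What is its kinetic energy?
KE = ½mv² = ½×195.6×25.6² = 64094.21 J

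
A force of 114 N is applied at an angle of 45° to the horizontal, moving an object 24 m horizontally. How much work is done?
W = Fd cosθ = 114×24×cos(45°) = 1934.6 J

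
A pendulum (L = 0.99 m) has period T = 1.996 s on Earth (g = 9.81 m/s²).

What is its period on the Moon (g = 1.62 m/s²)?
T = 2π√(L/g), so T_moon/T_earth = √(g_earth/g_moon)
T_moon = 2π√(0.99/1.62) = 4.912 s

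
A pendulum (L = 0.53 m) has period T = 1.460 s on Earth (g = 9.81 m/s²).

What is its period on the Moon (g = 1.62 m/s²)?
T = 2π√(L/g), so T_moon/T_earth = √(g_earth/g_moon)
T_moon = 2π√(0.53/1.62) = 3.594 s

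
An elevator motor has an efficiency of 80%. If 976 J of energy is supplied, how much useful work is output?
W_out = η × W_in = 0.8 × 976 = 780.8 J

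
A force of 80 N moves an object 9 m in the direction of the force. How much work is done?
W = Fd = 80×9 = 720.0 J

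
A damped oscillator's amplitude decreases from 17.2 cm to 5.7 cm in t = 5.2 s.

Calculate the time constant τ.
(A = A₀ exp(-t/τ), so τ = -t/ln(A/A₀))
A/A₀ = 5.7/17.2 = 0.3314; ln(A/A₀) = -1.104
τ = −t/ln(A/A₀) = −5.2/-1.104 = 4.708 s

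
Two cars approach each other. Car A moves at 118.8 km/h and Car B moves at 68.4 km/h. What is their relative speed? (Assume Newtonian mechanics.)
v_rel = v_A + v_B = 118.8 + 68.4 = 187.2 km/h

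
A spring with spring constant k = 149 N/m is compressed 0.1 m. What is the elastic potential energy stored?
PE = ½kx² = ½×149×0.1² = 0.745 J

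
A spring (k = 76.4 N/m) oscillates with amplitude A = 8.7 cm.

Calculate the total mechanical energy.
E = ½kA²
E = ½kA² = ½×76.4×(0.087)² = 0.2891 J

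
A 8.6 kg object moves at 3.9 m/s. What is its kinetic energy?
KE = ½mv² = ½×8.6×3.9² = 65.403 J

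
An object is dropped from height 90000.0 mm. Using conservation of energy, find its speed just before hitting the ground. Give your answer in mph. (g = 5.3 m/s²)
mgh = ½mv² → v = √(2gh) = √(2×5.3×90) = 30.89 m/s = 69.09 mph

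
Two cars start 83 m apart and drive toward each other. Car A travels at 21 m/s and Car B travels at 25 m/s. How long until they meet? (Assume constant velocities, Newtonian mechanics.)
Combined speed: v_combined = 21 + 25 = 46 m/s
Time to meet: t = d/46 = 83/46 = 1.8 s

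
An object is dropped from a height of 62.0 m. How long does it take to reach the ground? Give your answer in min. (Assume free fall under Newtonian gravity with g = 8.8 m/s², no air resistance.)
t = √(2h/g) (with unit conversion) = 0.06256 min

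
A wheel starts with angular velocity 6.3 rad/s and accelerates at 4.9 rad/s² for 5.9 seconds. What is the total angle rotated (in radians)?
θ = ω₀t + ½αt² = 6.3×5.9 + ½×4.9×5.9² = 122.45 rad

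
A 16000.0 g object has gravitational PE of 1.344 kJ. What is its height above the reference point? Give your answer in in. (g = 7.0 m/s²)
PE = mgh → h = PE/(mg) = 1344 J / (16 kg × 7.0 m/s²) = 12 m = 472.4 in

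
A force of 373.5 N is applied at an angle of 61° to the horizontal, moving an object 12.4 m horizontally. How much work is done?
W = Fd cosθ = 373.5×12.4×cos(61°) = 2245.3 J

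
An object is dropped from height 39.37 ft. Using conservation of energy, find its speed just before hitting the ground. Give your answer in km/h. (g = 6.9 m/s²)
mgh = ½mv² → v = √(2gh) = √(2×6.9×12) = 12.87 m/s = 46.33 km/h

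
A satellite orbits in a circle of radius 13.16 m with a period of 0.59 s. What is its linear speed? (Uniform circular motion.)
v = 2πr/T = 2π×13.16/0.59 = 140.15 m/s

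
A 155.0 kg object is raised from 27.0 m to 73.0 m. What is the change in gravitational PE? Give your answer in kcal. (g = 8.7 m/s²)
ΔPE = mg(h₂ − h₁) = 155 kg × 8.7 m/s² × (73 − 27) m = 6.203e+04 J = 14.83 kcal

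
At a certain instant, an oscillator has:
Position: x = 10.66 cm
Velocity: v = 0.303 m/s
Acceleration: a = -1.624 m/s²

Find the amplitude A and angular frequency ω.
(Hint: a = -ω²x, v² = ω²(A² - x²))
a = −ω²x → ω = √(|a|/x) = √(1.624/0.1066) = 3.903 rad/s
v² = ω²(A² − x²) → A = √(x² + v²/ω²) = √(0.1066² + 0.303²/3.903²) = 0.1319 m = 13.19 cm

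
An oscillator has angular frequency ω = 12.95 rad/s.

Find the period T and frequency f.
T = 2π/ω = 2π/12.95 = 0.4852 s; f = ω/2π = 2.061 Hz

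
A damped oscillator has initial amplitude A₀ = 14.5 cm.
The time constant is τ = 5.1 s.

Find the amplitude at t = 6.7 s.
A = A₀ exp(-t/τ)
A = A₀ exp(−t/τ) = 14.5×exp(−6.7/5.1) = 3.898 cm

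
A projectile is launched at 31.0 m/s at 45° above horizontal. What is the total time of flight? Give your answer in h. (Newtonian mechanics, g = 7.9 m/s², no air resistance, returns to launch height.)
T = 2v₀sin(θ)/g (with unit conversion) = 0.001542 h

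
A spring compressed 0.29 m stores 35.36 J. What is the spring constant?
PE = ½kx² → k = 2PE/x² = 2×35.36/0.29² = 840.9 N/m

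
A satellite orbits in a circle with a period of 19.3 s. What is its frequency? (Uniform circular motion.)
f = 1/T = 1/19.3 = 0.0518 Hz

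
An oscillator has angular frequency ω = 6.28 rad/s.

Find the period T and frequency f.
T = 2π/ω = 2π/6.28 = 1.001 s; f = ω/2π = 0.9995 Hz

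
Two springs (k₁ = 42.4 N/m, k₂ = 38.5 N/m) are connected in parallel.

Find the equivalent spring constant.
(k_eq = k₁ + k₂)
k_eq = k₁ + k₂ = 42.4 + 38.5 = 80.9 N/m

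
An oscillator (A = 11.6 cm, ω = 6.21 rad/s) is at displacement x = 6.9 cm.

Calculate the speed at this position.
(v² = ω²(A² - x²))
v = ω√(A² − x²) = 6.21×√(0.116² − 0.069²) = 0.5791 m/s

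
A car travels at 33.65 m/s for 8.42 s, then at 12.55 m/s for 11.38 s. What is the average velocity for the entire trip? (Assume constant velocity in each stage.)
d₁ = v₁t₁ = 33.65 × 8.42 = 283.333 m
d₂ = v₂t₂ = 12.55 × 11.38 = 142.819 m
d_total = 426.15 m, t_total = 19.8 s
v_avg = d_total/t_total = 426.15/19.8 = 21.52 m/s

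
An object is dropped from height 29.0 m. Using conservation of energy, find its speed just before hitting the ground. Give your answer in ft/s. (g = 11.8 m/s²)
mgh = ½mv² → v = √(2gh) = √(2×11.8×29) = 26.16 m/s = 85.83 ft/s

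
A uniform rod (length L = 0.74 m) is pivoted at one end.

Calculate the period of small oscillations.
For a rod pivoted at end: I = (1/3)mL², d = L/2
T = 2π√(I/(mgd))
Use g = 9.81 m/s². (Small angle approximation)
I/m = (1/3)L² = 0.1825 m²; d = L/2 = 0.37 m
T = 2π√(I/(mgd)) = 2π√(0.1825/(9.81×0.37)) = 1.409 s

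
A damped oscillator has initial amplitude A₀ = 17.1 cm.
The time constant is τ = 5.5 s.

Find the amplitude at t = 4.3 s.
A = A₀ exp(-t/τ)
A = A₀ exp(−t/τ) = 17.1×exp(−4.3/5.5) = 7.825 cm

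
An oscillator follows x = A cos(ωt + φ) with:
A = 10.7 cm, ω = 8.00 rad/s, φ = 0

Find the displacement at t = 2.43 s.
x = A cos(ωt + φ) = 10.7×cos(8.0×2.43 + 0) = 8.888 cm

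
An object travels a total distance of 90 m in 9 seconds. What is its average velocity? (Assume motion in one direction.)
v_avg = Δd / Δt = 90 / 9 = 10.0 m/s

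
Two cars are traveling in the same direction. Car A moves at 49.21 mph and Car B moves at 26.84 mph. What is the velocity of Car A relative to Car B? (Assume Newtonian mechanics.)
v_rel = v_A - v_B = 49.21 - 26.84 = 22.37 mph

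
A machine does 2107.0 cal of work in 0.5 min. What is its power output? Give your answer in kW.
P = W/t = 8816 J / 30 s = 293.9 W = 0.2939 kW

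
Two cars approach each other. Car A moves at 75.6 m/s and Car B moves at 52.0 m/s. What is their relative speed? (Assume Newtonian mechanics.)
v_rel = v_A + v_B = 75.6 + 52.0 = 127.6 m/s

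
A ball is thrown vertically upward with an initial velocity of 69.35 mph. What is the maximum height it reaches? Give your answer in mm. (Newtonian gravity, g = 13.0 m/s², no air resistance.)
h_max = v₀²/(2g) (with unit conversion) = 36970.0 mm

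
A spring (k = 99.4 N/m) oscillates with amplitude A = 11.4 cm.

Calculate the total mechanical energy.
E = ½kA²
E = ½kA² = ½×99.4×(0.114)² = 0.6459 J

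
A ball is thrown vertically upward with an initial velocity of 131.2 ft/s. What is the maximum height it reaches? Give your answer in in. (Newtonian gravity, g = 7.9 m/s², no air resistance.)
h_max = v₀²/(2g) (with unit conversion) = 3985.0 in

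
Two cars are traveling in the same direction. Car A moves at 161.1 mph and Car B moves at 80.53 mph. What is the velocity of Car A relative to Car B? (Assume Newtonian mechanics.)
v_rel = v_A - v_B = 161.1 - 80.53 = 80.57 mph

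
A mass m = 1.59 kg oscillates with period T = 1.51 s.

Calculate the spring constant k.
T = 2π√(m/k) → k = m(2π/T)² = 1.59×(2π/1.51)² = 27.53 N/m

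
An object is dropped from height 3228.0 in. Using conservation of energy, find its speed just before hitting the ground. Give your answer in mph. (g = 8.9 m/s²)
mgh = ½mv² → v = √(2gh) = √(2×8.9×81.99) = 38.2 m/s = 85.46 mph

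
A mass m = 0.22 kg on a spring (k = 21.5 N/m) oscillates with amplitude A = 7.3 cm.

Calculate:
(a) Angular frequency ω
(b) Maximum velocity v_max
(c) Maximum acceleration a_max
ω = √(k/m) = √(21.5/0.22) = 9.886 rad/s
v_max = ωA = 9.886×0.073 = 0.7217 m/s
a_max = ω²A = 9.886²×0.073 = 7.134 m/s²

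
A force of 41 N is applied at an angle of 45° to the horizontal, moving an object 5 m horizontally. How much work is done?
W = Fd cosθ = 41×5×cos(45°) = 144.96 J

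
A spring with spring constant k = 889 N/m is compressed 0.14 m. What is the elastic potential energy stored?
PE = ½kx² = ½×889×0.14² = 8.712 J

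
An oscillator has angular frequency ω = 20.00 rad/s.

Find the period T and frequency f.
T = 2π/ω = 2π/20.0 = 0.3142 s; f = ω/2π = 3.183 Hz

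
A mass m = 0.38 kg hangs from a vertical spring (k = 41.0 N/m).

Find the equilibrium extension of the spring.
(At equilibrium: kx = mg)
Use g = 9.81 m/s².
x_eq = mg/k = 0.38×9.81/41.0 = 0.09092 m = 9.092 cm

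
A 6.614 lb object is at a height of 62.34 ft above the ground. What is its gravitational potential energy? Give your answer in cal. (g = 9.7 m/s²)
PE = mgh = 3 kg × 9.7 m/s² × 19 m = 552.9 J = 132.2 cal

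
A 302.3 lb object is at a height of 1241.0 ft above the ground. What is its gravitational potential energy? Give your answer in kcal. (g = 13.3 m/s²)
PE = mgh = 137.1 kg × 13.3 m/s² × 378.3 m = 6.898e+05 J = 164.9 kcal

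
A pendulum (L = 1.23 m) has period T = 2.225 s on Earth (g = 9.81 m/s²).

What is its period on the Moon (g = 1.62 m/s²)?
T = 2π√(L/g), so T_moon/T_earth = √(g_earth/g_moon)
T_moon = 2π√(1.23/1.62) = 5.475 s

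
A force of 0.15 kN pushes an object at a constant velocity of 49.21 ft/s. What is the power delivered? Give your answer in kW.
P = Fv = 150 N × 15 m/s = 2250 W = 2.25 kW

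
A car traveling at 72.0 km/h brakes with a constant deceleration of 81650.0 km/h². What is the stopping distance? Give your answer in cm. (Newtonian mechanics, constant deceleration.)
d = v₀² / (2a) (with unit conversion) = 3175.0 cm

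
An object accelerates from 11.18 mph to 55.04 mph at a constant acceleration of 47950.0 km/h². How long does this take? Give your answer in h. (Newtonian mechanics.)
t = (v - v₀)/a (with unit conversion) = 0.001472 h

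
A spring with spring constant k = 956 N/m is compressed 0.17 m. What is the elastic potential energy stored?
PE = ½kx² = ½×956×0.17² = 13.81 J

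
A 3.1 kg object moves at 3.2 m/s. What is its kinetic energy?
KE = ½mv² = ½×3.1×3.2² = 15.872 J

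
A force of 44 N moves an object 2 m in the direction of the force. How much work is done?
W = Fd = 44×2 = 88.0 J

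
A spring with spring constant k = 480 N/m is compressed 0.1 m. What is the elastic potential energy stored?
PE = ½kx² = ½×480×0.1² = 2.4 J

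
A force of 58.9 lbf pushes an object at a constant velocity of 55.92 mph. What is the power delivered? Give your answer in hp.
P = Fv = 262 N × 25 m/s = 6550 W = 8.783 hp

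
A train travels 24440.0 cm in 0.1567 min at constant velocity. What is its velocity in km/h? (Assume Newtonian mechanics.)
v = d/t (with unit conversion) = 93.58 km/h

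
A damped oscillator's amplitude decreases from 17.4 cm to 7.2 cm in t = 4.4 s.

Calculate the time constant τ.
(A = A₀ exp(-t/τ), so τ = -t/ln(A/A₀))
A/A₀ = 7.2/17.4 = 0.4138; ln(A/A₀) = -0.8824
τ = −t/ln(A/A₀) = −4.4/-0.8824 = 4.986 s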